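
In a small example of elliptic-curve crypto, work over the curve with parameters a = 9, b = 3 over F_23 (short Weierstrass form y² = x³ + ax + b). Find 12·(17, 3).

(10, 14)

Write P = (17, 3).
Double-and-add on 12 = (1100)₂. Start with P = (17, 3) for the leading 1-bit.
double: tangent at (17, 3): λ = (3·17² + 9)/(2·3) ≡ 2/6. 6⁻¹ ≡ 4 (mod 23), so λ ≡ 2·4 ≡ 8.
  x = λ² - 17 - 17 = 64 - 34 ≡ 7; y = λ·(17 - 7) - 3 ≡ 8. → (7, 8)
add P: (7, 8) + (17, 3). λ = (3 - 8)/(17 - 7) ≡ 18/10 mod 23. 10⁻¹ ≡ 7 (mod 23) since 10·7 = 70 ≡ 1, so λ ≡ 11.
  x = λ² - 7 - 17 = 121 - 24 ≡ 5; y = λ·(7 - 5) - 8 ≡ 14. → (5, 14)
double: tangent at (5, 14): λ = (3·5² + 9)/(2·14) ≡ 15/5. 5⁻¹ ≡ 14 (mod 23), so λ ≡ 15·14 ≡ 3.
  x = λ² - 5 - 5 = 9 - 10 ≡ 22; y = λ·(5 - 22) - 14 ≡ 4. → (22, 4)
double: tangent at (22, 4): λ = (3·22² + 9)/(2·4) ≡ 12/8. 8⁻¹ ≡ 3 (mod 23), so λ ≡ 12·3 ≡ 13.
  x = λ² - 22 - 22 = 169 - 44 ≡ 10; y = λ·(22 - 10) - 4 ≡ 14. → (10, 14)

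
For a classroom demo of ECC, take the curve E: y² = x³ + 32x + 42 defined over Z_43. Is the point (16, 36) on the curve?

yes

y² = 36² ≡ 6; x³ + 32x + 42 = 4650 ≡ 6 (mod 43). 6 = 6.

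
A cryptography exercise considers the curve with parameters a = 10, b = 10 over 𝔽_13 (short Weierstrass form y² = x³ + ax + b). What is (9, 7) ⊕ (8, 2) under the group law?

(8, 11)

(9, 7) + (8, 2). λ = (2 - 7)/(8 - 9) ≡ 8/12 mod 13. 12⁻¹ ≡ 12 (mod 13), so λ ≡ 5.
  x = λ² - 9 - 8 = 25 - 17 ≡ 8; y = λ·(9 - 8) - 7 ≡ 11. → (8, 11)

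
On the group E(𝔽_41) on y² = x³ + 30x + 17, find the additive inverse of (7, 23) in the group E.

-(7, 23) = (7, -23 mod 41) = (7, 18).

(7, 18)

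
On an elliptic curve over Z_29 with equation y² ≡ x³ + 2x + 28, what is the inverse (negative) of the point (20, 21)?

-(20, 21) = (20, -21 mod 29) = (20, 8).

(20, 8)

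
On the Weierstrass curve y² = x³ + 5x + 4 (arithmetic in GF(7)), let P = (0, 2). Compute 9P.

Repeated addition: build up to 9P.
2P: tangent at (0, 2): λ = (3·0² + 5)/(2·2) ≡ 5/4. 4⁻¹ ≡ 2 (mod 7) since 4·2 = 8 ≡ 1, so λ ≡ 5·2 ≡ 3.
  x = λ² - 0 - 0 = 9 - 0 ≡ 2; y = λ·(0 - 2) - 2 ≡ 6. → (2, 6)
3P: (2, 6) + (0, 2). λ = (2 - 6)/(0 - 2) ≡ 3/5 mod 7. 5⁻¹ ≡ 3 (mod 7), so λ ≡ 2.
  x = λ² - 2 - 0 = 4 - 2 ≡ 2; y = λ·(2 - 2) - 6 ≡ 1. → (2, 1)
4P: (2, 1) + (0, 2). λ = (2 - 1)/(0 - 2) ≡ 1/5 mod 7. 5⁻¹ ≡ 3 (mod 7), so λ ≡ 3.
  x = λ² - 2 - 0 = 9 - 2 ≡ 0; y = λ·(2 - 0) - 1 ≡ 5. → (0, 5)
5P: (0, 5) + (0, 2): same x and y₁ ≡ -y₂, so the sum is ∞.
6P: ∞ + (0, 2) = (0, 2) (identity).
7P: tangent at (0, 2): λ = (3·0² + 5)/(2·2) ≡ 5/4. 4⁻¹ ≡ 2 (mod 7) since 4·2 = 8 ≡ 1, so λ ≡ 5·2 ≡ 3.
  x = λ² - 0 - 0 = 9 - 0 ≡ 2; y = λ·(0 - 2) - 2 ≡ 6. → (2, 6)
8P: (2, 6) + (0, 2). λ = (2 - 6)/(0 - 2) ≡ 3/5 mod 7. 5⁻¹ ≡ 3 (mod 7), so λ ≡ 2.
  x = λ² - 2 - 0 = 4 - 2 ≡ 2; y = λ·(2 - 2) - 6 ≡ 1. → (2, 1)
9P: (2, 1) + (0, 2). λ = (2 - 1)/(0 - 2) ≡ 1/5 mod 7. 5⁻¹ ≡ 3 (mod 7), so λ ≡ 3.
  x = λ² - 2 - 0 = 9 - 2 ≡ 0; y = λ·(2 - 0) - 1 ≡ 5. → (0, 5)

(0, 5)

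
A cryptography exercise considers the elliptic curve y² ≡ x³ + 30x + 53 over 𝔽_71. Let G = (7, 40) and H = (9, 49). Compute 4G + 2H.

(19, 58)

First 4G:
Repeated addition: build up to 4G.
2G: tangent at (7, 40): λ = (3·7² + 30)/(2·40) ≡ 35/9. 9⁻¹ ≡ 8 (mod 71), so λ ≡ 35·8 ≡ 67.
  x = λ² - 7 - 7 = 4489 - 14 ≡ 2; y = λ·(7 - 2) - 40 ≡ 11. → (2, 11)
3G: (2, 11) + (7, 40). λ = (40 - 11)/(7 - 2) ≡ 29/5 mod 71. 5⁻¹ ≡ 57 (mod 71), so λ ≡ 20.
  x = λ² - 2 - 7 = 400 - 9 ≡ 36; y = λ·(2 - 36) - 11 ≡ 19. → (36, 19)
4G: (36, 19) + (7, 40). λ = (40 - 19)/(7 - 36) ≡ 21/42 mod 71. 42⁻¹ ≡ 22 (mod 71), so λ ≡ 36.
  x = λ² - 36 - 7 = 1296 - 43 ≡ 46; y = λ·(36 - 46) - 19 ≡ 47. → (46, 47)
4G = (46, 47).
Next 2H:
Repeated addition: build up to 2H.
2H: tangent at (9, 49): λ = (3·9² + 30)/(2·49) ≡ 60/27. 27⁻¹ ≡ 50 (mod 71), so λ ≡ 60·50 ≡ 18.
  x = λ² - 9 - 9 = 324 - 18 ≡ 22; y = λ·(9 - 22) - 49 ≡ 1. → (22, 1)
2H = (22, 1).
Finally 4G + 2H:
(46, 47) + (22, 1). λ = (1 - 47)/(22 - 46) ≡ 25/47 mod 71. 47⁻¹ ≡ 68 (mod 71), so λ ≡ 67.
  x = λ² - 46 - 22 = 4489 - 68 ≡ 19; y = λ·(46 - 19) - 47 ≡ 58. → (19, 58)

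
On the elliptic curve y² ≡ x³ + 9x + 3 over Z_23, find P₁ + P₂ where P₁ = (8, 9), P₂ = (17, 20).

(8, 9) + (17, 20). λ = (20 - 9)/(17 - 8) ≡ 11/9 mod 23. 9⁻¹ ≡ 18 (mod 23) since 9·18 = 162 ≡ 1, so λ ≡ 14.
  x = λ² - 8 - 17 = 196 - 25 ≡ 10; y = λ·(8 - 10) - 9 ≡ 9. → (10, 9)

(10, 9)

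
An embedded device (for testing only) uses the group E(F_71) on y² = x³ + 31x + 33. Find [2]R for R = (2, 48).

(11, 70)

tangent at (2, 48): λ = (3·2² + 31)/(2·48) ≡ 43/25. 25⁻¹ ≡ 54 (mod 71) since 25·54 = 1350 ≡ 1, so λ ≡ 43·54 ≡ 50.
  x = λ² - 2 - 2 = 2500 - 4 ≡ 11; y = λ·(2 - 11) - 48 ≡ 70. → (11, 70)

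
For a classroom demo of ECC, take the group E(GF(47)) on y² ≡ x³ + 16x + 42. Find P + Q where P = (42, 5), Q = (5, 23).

(7, 11)

(42, 5) + (5, 23). λ = (23 - 5)/(5 - 42) ≡ 18/10 mod 47. 10⁻¹ ≡ 33 (mod 47), so λ ≡ 30.
  x = λ² - 42 - 5 = 900 - 47 ≡ 7; y = λ·(42 - 7) - 5 ≡ 11. → (7, 11)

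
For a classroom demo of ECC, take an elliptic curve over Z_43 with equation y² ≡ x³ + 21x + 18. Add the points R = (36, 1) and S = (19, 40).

(1, 30)

(36, 1) + (19, 40). λ = (40 - 1)/(19 - 36) ≡ 39/26 mod 43. 26⁻¹ ≡ 5 (mod 43), so λ ≡ 23.
  x = λ² - 36 - 19 = 529 - 55 ≡ 1; y = λ·(36 - 1) - 1 ≡ 30. → (1, 30)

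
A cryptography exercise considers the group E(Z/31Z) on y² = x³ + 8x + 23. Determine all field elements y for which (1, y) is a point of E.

1, 30

x³ + 8x + 23 = 32 ≡ 1 (mod 31).
Square roots of 1 mod 31: 1 and 30 (since 1² = 1 ≡ 1).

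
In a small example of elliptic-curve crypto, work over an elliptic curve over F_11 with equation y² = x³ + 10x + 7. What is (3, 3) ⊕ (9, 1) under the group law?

(3, 3) + (9, 1). λ = (1 - 3)/(9 - 3) ≡ 9/6 mod 11. 6⁻¹ ≡ 2 (mod 11) since 6·2 = 12 ≡ 1, so λ ≡ 7.
  x = λ² - 3 - 9 = 49 - 12 ≡ 4; y = λ·(3 - 4) - 3 ≡ 1. → (4, 1)

(4, 1)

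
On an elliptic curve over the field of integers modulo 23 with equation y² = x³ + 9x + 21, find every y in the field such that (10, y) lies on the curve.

none

x³ + 9x + 21 = 1111 ≡ 7 (mod 23).
7 is a non-residue mod 23; no y exists.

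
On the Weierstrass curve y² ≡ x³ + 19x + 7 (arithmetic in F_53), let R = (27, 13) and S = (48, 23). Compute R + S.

(40, 1)

(27, 13) + (48, 23). λ = (23 - 13)/(48 - 27) ≡ 10/21 mod 53. 21⁻¹ ≡ 48 (mod 53) since 21·48 = 1008 ≡ 1, so λ ≡ 3.
  x = λ² - 27 - 48 = 9 - 75 ≡ 40; y = λ·(27 - 40) - 13 ≡ 1. → (40, 1)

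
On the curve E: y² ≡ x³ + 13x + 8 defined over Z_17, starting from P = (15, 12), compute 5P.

(6, 9)

Repeated addition: build up to 5P.
2P: tangent at (15, 12): λ = (3·15² + 13)/(2·12) ≡ 8/7. 7⁻¹ ≡ 5 (mod 17), so λ ≡ 8·5 ≡ 6.
  x = λ² - 15 - 15 = 36 - 30 ≡ 6; y = λ·(15 - 6) - 12 ≡ 8. → (6, 8)
3P: (6, 8) + (15, 12). λ = (12 - 8)/(15 - 6) ≡ 4/9 mod 17. 9⁻¹ ≡ 2 (mod 17), so λ ≡ 8.
  x = λ² - 6 - 15 = 64 - 21 ≡ 9; y = λ·(6 - 9) - 8 ≡ 2. → (9, 2)
4P: (9, 2) + (15, 12). λ = (12 - 2)/(15 - 9) ≡ 10/6 mod 17. 6⁻¹ ≡ 3 (mod 17), so λ ≡ 13.
  x = λ² - 9 - 15 = 169 - 24 ≡ 9; y = λ·(9 - 9) - 2 ≡ 15. → (9, 15)
5P: (9, 15) + (15, 12). λ = (12 - 15)/(15 - 9) ≡ 14/6 mod 17. 6⁻¹ ≡ 3 (mod 17), so λ ≡ 8.
  x = λ² - 9 - 15 = 64 - 24 ≡ 6; y = λ·(9 - 6) - 15 ≡ 9. → (6, 9)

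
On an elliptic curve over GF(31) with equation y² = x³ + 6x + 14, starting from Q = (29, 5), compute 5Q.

O

Double-and-add on 5 = (101)₂. Start with Q = (29, 5) for the leading 1-bit.
double: tangent at (29, 5): λ = (3·29² + 6)/(2·5) ≡ 18/10. 10⁻¹ ≡ 28 (mod 31), so λ ≡ 18·28 ≡ 8.
  x = λ² - 29 - 29 = 64 - 58 ≡ 6; y = λ·(29 - 6) - 5 ≡ 24. → (6, 24)
double: tangent at (6, 24): λ = (3·6² + 6)/(2·24) ≡ 21/17. 17⁻¹ ≡ 11 (mod 31), so λ ≡ 21·11 ≡ 14.
  x = λ² - 6 - 6 = 196 - 12 ≡ 29; y = λ·(6 - 29) - 24 ≡ 26. → (29, 26)
add Q: (29, 26) + (29, 5): same x and y₁ ≡ -y₂, so the sum is O.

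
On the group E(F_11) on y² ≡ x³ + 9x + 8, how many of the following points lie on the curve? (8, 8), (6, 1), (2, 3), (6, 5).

(8, 8): 8² ≡ 9, rhs ≡ 9 → on.
(6, 1): 1² ≡ 1, rhs ≡ 3 → off.
(2, 3): 3² ≡ 9, rhs ≡ 1 → off.
(6, 5): 5² ≡ 3, rhs ≡ 3 → on.

2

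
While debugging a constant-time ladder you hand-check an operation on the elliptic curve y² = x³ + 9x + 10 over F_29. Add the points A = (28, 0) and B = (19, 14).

(28, 0) + (19, 14). λ = (14 - 0)/(19 - 28) ≡ 14/20 mod 29. 20⁻¹ ≡ 16 (mod 29), so λ ≡ 21.
  x = λ² - 28 - 19 = 441 - 47 ≡ 17; y = λ·(28 - 17) - 0 ≡ 28. → (17, 28)

(17, 28)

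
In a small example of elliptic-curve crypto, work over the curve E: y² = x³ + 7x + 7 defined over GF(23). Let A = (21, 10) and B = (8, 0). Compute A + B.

(21, 10) + (8, 0). λ = (0 - 10)/(8 - 21) ≡ 13/10 mod 23. 10⁻¹ ≡ 7 (mod 23) since 10·7 = 70 ≡ 1, so λ ≡ 22.
  x = λ² - 21 - 8 = 484 - 29 ≡ 18; y = λ·(21 - 18) - 10 ≡ 10. → (18, 10)

(18, 10)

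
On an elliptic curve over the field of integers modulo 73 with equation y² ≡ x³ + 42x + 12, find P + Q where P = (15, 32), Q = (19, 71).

(20, 47)

(15, 32) + (19, 71). λ = (71 - 32)/(19 - 15) ≡ 39/4 mod 73. 4⁻¹ ≡ 55 (mod 73) since 4·55 = 220 ≡ 1, so λ ≡ 28.
  x = λ² - 15 - 19 = 784 - 34 ≡ 20; y = λ·(15 - 20) - 32 ≡ 47. → (20, 47)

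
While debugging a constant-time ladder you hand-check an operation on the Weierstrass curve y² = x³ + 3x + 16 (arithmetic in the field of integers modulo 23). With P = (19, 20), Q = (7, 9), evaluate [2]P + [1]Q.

First 2P:
Repeated addition: build up to 2P.
2P: tangent at (19, 20): λ = (3·19² + 3)/(2·20) ≡ 5/17. 17⁻¹ ≡ 19 (mod 23), so λ ≡ 5·19 ≡ 3.
  x = λ² - 19 - 19 = 9 - 38 ≡ 17; y = λ·(19 - 17) - 20 ≡ 9. → (17, 9)
2P = (17, 9).
Finally 2P + Q:
(17, 9) + (7, 9). λ = (9 - 9)/(7 - 17) ≡ 0/13 mod 23. 13⁻¹ ≡ 16 (mod 23), so λ ≡ 0.
  x = λ² - 17 - 7 = 0 - 24 ≡ 22; y = λ·(17 - 22) - 9 ≡ 14. → (22, 14)

(22, 14)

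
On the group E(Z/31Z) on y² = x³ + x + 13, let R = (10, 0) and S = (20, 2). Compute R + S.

(6, 7)

(10, 0) + (20, 2). λ = (2 - 0)/(20 - 10) ≡ 2/10 mod 31. 10⁻¹ ≡ 28 (mod 31) since 10·28 = 280 ≡ 1, so λ ≡ 25.
  x = λ² - 10 - 20 = 625 - 30 ≡ 6; y = λ·(10 - 6) - 0 ≡ 7. → (6, 7)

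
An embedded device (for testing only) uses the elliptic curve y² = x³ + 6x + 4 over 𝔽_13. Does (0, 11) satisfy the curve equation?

yes

y² = 11² ≡ 4; x³ + 6x + 4 = 4 ≡ 4 (mod 13). 4 = 4.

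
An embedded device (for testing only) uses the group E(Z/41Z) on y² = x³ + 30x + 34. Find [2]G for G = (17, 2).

tangent at (17, 2): λ = (3·17² + 30)/(2·2) ≡ 36/4. 4⁻¹ ≡ 31 (mod 41) since 4·31 = 124 ≡ 1, so λ ≡ 36·31 ≡ 9.
  x = λ² - 17 - 17 = 81 - 34 ≡ 6; y = λ·(17 - 6) - 2 ≡ 15. → (6, 15)

(6, 15)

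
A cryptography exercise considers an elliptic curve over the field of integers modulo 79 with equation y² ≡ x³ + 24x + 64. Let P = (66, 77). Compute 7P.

Double-and-add on 7 = (111)₂. Start with P = (66, 77) for the leading 1-bit.
double: tangent at (66, 77): λ = (3·66² + 24)/(2·77) ≡ 57/75. 75⁻¹ ≡ 59 (mod 79), so λ ≡ 57·59 ≡ 45.
  x = λ² - 66 - 66 = 2025 - 132 ≡ 76; y = λ·(66 - 76) - 77 ≡ 26. → (76, 26)
add P: (76, 26) + (66, 77). λ = (77 - 26)/(66 - 76) ≡ 51/69 mod 79. 69⁻¹ ≡ 71 (mod 79), so λ ≡ 66.
  x = λ² - 76 - 66 = 4356 - 142 ≡ 27; y = λ·(76 - 27) - 26 ≡ 48. → (27, 48)
double: tangent at (27, 48): λ = (3·27² + 24)/(2·48) ≡ 78/17. 17⁻¹ ≡ 14 (mod 79), so λ ≡ 78·14 ≡ 65.
  x = λ² - 27 - 27 = 4225 - 54 ≡ 63; y = λ·(27 - 63) - 48 ≡ 61. → (63, 61)
add P: (63, 61) + (66, 77). λ = (77 - 61)/(66 - 63) ≡ 16/3 mod 79. 3⁻¹ ≡ 53 (mod 79) since 3·53 = 159 ≡ 1, so λ ≡ 58.
  x = λ² - 63 - 66 = 3364 - 129 ≡ 75; y = λ·(63 - 75) - 61 ≡ 33. → (75, 33)

(75, 33)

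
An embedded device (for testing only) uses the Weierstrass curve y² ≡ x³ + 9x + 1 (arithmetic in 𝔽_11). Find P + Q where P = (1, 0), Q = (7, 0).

(3, 0)

(1, 0) + (7, 0). λ = (0 - 0)/(7 - 1) ≡ 0/6 mod 11. 6⁻¹ ≡ 2 (mod 11), so λ ≡ 0.
  x = λ² - 1 - 7 = 0 - 8 ≡ 3; y = λ·(1 - 3) - 0 ≡ 0. → (3, 0)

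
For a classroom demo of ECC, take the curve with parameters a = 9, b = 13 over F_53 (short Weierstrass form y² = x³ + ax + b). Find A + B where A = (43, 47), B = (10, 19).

(43, 47) + (10, 19). λ = (19 - 47)/(10 - 43) ≡ 25/20 mod 53. 20⁻¹ ≡ 8 (mod 53) since 20·8 = 160 ≡ 1, so λ ≡ 41.
  x = λ² - 43 - 10 = 1681 - 53 ≡ 38; y = λ·(43 - 38) - 47 ≡ 52. → (38, 52)

(38, 52)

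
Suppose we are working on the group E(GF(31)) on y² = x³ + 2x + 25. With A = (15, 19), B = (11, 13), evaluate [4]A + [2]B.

First 4A:
Double-and-add on 4 = (100)₂. Start with A = (15, 19) for the leading 1-bit.
double: tangent at (15, 19): λ = (3·15² + 2)/(2·19) ≡ 26/7. 7⁻¹ ≡ 9 (mod 31), so λ ≡ 26·9 ≡ 17.
  x = λ² - 15 - 15 = 289 - 30 ≡ 11; y = λ·(15 - 11) - 19 ≡ 18. → (11, 18)
double: tangent at (11, 18): λ = (3·11² + 2)/(2·18) ≡ 24/5. 5⁻¹ ≡ 25 (mod 31) since 5·25 = 125 ≡ 1, so λ ≡ 24·25 ≡ 11.
  x = λ² - 11 - 11 = 121 - 22 ≡ 6; y = λ·(11 - 6) - 18 ≡ 6. → (6, 6)
4A = (6, 6).
Next 2B:
Repeated addition: build up to 2B.
2B: tangent at (11, 13): λ = (3·11² + 2)/(2·13) ≡ 24/26. 26⁻¹ ≡ 6 (mod 31), so λ ≡ 24·6 ≡ 20.
  x = λ² - 11 - 11 = 400 - 22 ≡ 6; y = λ·(11 - 6) - 13 ≡ 25. → (6, 25)
2B = (6, 25).
Finally 4A + 2B:
(6, 6) + (6, 25): same x and y₁ ≡ -y₂, so the sum is the point at infinity.

O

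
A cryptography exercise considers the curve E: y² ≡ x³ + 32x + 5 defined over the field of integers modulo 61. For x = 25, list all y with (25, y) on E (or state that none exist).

none

x³ + 32x + 5 = 16430 ≡ 21 (mod 61).
21 is a non-residue mod 61; no y exists.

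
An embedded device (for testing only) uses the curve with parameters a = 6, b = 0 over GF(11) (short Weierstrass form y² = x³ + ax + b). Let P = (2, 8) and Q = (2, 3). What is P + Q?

The two points share x = 2 and their y-coordinates satisfy 8 + 3 ≡ 0 (mod 11), so they are inverses. Their sum is the point at infinity.

O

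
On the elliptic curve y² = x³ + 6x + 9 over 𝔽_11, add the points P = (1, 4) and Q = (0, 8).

(1, 4) + (0, 8). λ = (8 - 4)/(0 - 1) ≡ 4/10 mod 11. 10⁻¹ ≡ 10 (mod 11) since 10·10 = 100 ≡ 1, so λ ≡ 7.
  x = λ² - 1 - 0 = 49 - 1 ≡ 4; y = λ·(1 - 4) - 4 ≡ 8. → (4, 8)

(4, 8)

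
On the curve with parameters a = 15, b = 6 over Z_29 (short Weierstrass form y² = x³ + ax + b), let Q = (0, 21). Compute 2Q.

(13, 22)

tangent at (0, 21): λ = (3·0² + 15)/(2·21) ≡ 15/13. 13⁻¹ ≡ 9 (mod 29), so λ ≡ 15·9 ≡ 19.
  x = λ² - 0 - 0 = 361 - 0 ≡ 13; y = λ·(0 - 13) - 21 ≡ 22. → (13, 22)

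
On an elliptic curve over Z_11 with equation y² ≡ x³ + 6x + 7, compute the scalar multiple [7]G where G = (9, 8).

Double-and-add on 7 = (111)₂. Start with G = (9, 8) for the leading 1-bit.
double: tangent at (9, 8): λ = (3·9² + 6)/(2·8) ≡ 7/5. 5⁻¹ ≡ 9 (mod 11), so λ ≡ 7·9 ≡ 8.
  x = λ² - 9 - 9 = 64 - 18 ≡ 2; y = λ·(9 - 2) - 8 ≡ 4. → (2, 4)
add G: (2, 4) + (9, 8). λ = (8 - 4)/(9 - 2) ≡ 4/7 mod 11. 7⁻¹ ≡ 8 (mod 11), so λ ≡ 10.
  x = λ² - 2 - 9 = 100 - 11 ≡ 1; y = λ·(2 - 1) - 4 ≡ 6. → (1, 6)
double: tangent at (1, 6): λ = (3·1² + 6)/(2·6) ≡ 9/1. 1⁻¹ ≡ 1 (mod 11) since 1·1 = 1 ≡ 1, so λ ≡ 9·1 ≡ 9.
  x = λ² - 1 - 1 = 81 - 2 ≡ 2; y = λ·(1 - 2) - 6 ≡ 7. → (2, 7)
add G: (2, 7) + (9, 8). λ = (8 - 7)/(9 - 2) ≡ 1/7 mod 11. 7⁻¹ ≡ 8 (mod 11), so λ ≡ 8.
  x = λ² - 2 - 9 = 64 - 11 ≡ 9; y = λ·(2 - 9) - 7 ≡ 3. → (9, 3)

(9, 3)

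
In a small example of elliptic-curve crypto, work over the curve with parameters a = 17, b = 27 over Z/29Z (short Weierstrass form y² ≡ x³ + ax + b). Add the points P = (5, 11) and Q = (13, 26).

(5, 11) + (13, 26). λ = (26 - 11)/(13 - 5) ≡ 15/8 mod 29. 8⁻¹ ≡ 11 (mod 29), so λ ≡ 20.
  x = λ² - 5 - 13 = 400 - 18 ≡ 5; y = λ·(5 - 5) - 11 ≡ 18. → (5, 18)

(5, 18)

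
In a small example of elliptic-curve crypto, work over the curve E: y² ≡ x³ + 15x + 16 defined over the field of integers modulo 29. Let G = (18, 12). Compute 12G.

(23, 0)

Double-and-add on 12 = (1100)₂. Start with G = (18, 12) for the leading 1-bit.
double: tangent at (18, 12): λ = (3·18² + 15)/(2·12) ≡ 1/24. 24⁻¹ ≡ 23 (mod 29) since 24·23 = 552 ≡ 1, so λ ≡ 1·23 ≡ 23.
  x = λ² - 18 - 18 = 529 - 36 ≡ 0; y = λ·(18 - 0) - 12 ≡ 25. → (0, 25)
add G: (0, 25) + (18, 12). λ = (12 - 25)/(18 - 0) ≡ 16/18 mod 29. 18⁻¹ ≡ 21 (mod 29), so λ ≡ 17.
  x = λ² - 0 - 18 = 289 - 18 ≡ 10; y = λ·(0 - 10) - 25 ≡ 8. → (10, 8)
double: tangent at (10, 8): λ = (3·10² + 15)/(2·8) ≡ 25/16. 16⁻¹ ≡ 20 (mod 29) since 16·20 = 320 ≡ 1, so λ ≡ 25·20 ≡ 7.
  x = λ² - 10 - 10 = 49 - 20 ≡ 0; y = λ·(10 - 0) - 8 ≡ 4. → (0, 4)
double: tangent at (0, 4): λ = (3·0² + 15)/(2·4) ≡ 15/8. 8⁻¹ ≡ 11 (mod 29), so λ ≡ 15·11 ≡ 20.
  x = λ² - 0 - 0 = 400 - 0 ≡ 23; y = λ·(0 - 23) - 4 ≡ 0. → (23, 0)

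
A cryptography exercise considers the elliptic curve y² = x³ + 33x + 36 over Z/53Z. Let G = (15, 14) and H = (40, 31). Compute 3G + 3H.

First 3G:
Repeated addition: build up to 3G.
2G: tangent at (15, 14): λ = (3·15² + 33)/(2·14) ≡ 19/28. 28⁻¹ ≡ 36 (mod 53) since 28·36 = 1008 ≡ 1, so λ ≡ 19·36 ≡ 48.
  x = λ² - 15 - 15 = 2304 - 30 ≡ 48; y = λ·(15 - 48) - 14 ≡ 45. → (48, 45)
3G: (48, 45) + (15, 14). λ = (14 - 45)/(15 - 48) ≡ 22/20 mod 53. 20⁻¹ ≡ 8 (mod 53), so λ ≡ 17.
  x = λ² - 48 - 15 = 289 - 63 ≡ 14; y = λ·(48 - 14) - 45 ≡ 3. → (14, 3)
3G = (14, 3).
Next 3H:
Repeated addition: build up to 3H.
2H: tangent at (40, 31): λ = (3·40² + 33)/(2·31) ≡ 10/9. 9⁻¹ ≡ 6 (mod 53), so λ ≡ 10·6 ≡ 7.
  x = λ² - 40 - 40 = 49 - 80 ≡ 22; y = λ·(40 - 22) - 31 ≡ 42. → (22, 42)
3H: (22, 42) + (40, 31). λ = (31 - 42)/(40 - 22) ≡ 42/18 mod 53. 18⁻¹ ≡ 3 (mod 53), so λ ≡ 20.
  x = λ² - 22 - 40 = 400 - 62 ≡ 20; y = λ·(22 - 20) - 42 ≡ 51. → (20, 51)
3H = (20, 51).
Finally 3G + 3H:
(14, 3) + (20, 51). λ = (51 - 3)/(20 - 14) ≡ 48/6 mod 53. 6⁻¹ ≡ 9 (mod 53), so λ ≡ 8.
  x = λ² - 14 - 20 = 64 - 34 ≡ 30; y = λ·(14 - 30) - 3 ≡ 28. → (30, 28)

(30, 28)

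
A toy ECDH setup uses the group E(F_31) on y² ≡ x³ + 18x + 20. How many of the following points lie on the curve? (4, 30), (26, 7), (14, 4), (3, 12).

1

(4, 30): 30² ≡ 1, rhs ≡ 1 → on.
(26, 7): 7² ≡ 18, rhs ≡ 22 → off.
(14, 4): 4² ≡ 16, rhs ≡ 9 → off.
(3, 12): 12² ≡ 20, rhs ≡ 8 → off.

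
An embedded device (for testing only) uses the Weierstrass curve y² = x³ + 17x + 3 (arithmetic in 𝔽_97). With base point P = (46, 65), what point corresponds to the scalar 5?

(11, 58)

Repeated addition: build up to 5P.
2P: tangent at (46, 65): λ = (3·46² + 17)/(2·65) ≡ 60/33. 33⁻¹ ≡ 50 (mod 97) since 33·50 = 1650 ≡ 1, so λ ≡ 60·50 ≡ 90.
  x = λ² - 46 - 46 = 8100 - 92 ≡ 54; y = λ·(46 - 54) - 65 ≡ 88. → (54, 88)
3P: (54, 88) + (46, 65). λ = (65 - 88)/(46 - 54) ≡ 74/89 mod 97. 89⁻¹ ≡ 12 (mod 97), so λ ≡ 15.
  x = λ² - 54 - 46 = 225 - 100 ≡ 28; y = λ·(54 - 28) - 88 ≡ 11. → (28, 11)
4P: (28, 11) + (46, 65). λ = (65 - 11)/(46 - 28) ≡ 54/18 mod 97. 18⁻¹ ≡ 27 (mod 97), so λ ≡ 3.
  x = λ² - 28 - 46 = 9 - 74 ≡ 32; y = λ·(28 - 32) - 11 ≡ 74. → (32, 74)
5P: (32, 74) + (46, 65). λ = (65 - 74)/(46 - 32) ≡ 88/14 mod 97. 14⁻¹ ≡ 7 (mod 97) since 14·7 = 98 ≡ 1, so λ ≡ 34.
  x = λ² - 32 - 46 = 1156 - 78 ≡ 11; y = λ·(32 - 11) - 74 ≡ 58. → (11, 58)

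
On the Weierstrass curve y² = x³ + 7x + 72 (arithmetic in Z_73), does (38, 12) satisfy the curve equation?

no

y² = 12² ≡ 71; x³ + 7x + 72 = 55210 ≡ 22 (mod 73). 71 ≠ 22.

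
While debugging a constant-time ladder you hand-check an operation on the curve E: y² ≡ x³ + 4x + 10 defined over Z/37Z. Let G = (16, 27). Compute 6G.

(33, 2)

Double-and-add on 6 = (110)₂. Start with G = (16, 27) for the leading 1-bit.
double: tangent at (16, 27): λ = (3·16² + 4)/(2·27) ≡ 32/17. 17⁻¹ ≡ 24 (mod 37) since 17·24 = 408 ≡ 1, so λ ≡ 32·24 ≡ 28.
  x = λ² - 16 - 16 = 784 - 32 ≡ 12; y = λ·(16 - 12) - 27 ≡ 11. → (12, 11)
add G: (12, 11) + (16, 27). λ = (27 - 11)/(16 - 12) ≡ 16/4 mod 37. 4⁻¹ ≡ 28 (mod 37) since 4·28 = 112 ≡ 1, so λ ≡ 4.
  x = λ² - 12 - 16 = 16 - 28 ≡ 25; y = λ·(12 - 25) - 11 ≡ 11. → (25, 11)
double: tangent at (25, 11): λ = (3·25² + 4)/(2·11) ≡ 29/22. 22⁻¹ ≡ 32 (mod 37), so λ ≡ 29·32 ≡ 3.
  x = λ² - 25 - 25 = 9 - 50 ≡ 33; y = λ·(25 - 33) - 11 ≡ 2. → (33, 2)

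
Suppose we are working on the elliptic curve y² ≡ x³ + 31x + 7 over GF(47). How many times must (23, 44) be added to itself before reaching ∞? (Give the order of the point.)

5

2P: tangent at (23, 44): λ = (3·23² + 31)/(2·44) ≡ 20/41. 41⁻¹ ≡ 39 (mod 47), so λ ≡ 20·39 ≡ 28.
  x = λ² - 23 - 23 = 784 - 46 ≡ 33; y = λ·(23 - 33) - 44 ≡ 5. → (33, 5)
3P: (33, 5) + (23, 44). λ = (44 - 5)/(23 - 33) ≡ 39/37 mod 47. 37⁻¹ ≡ 14 (mod 47) since 37·14 = 518 ≡ 1, so λ ≡ 29.
  x = λ² - 33 - 23 = 841 - 56 ≡ 33; y = λ·(33 - 33) - 5 ≡ 42. → (33, 42)
4P: (33, 42) + (23, 44). λ = (44 - 42)/(23 - 33) ≡ 2/37 mod 47. 37⁻¹ ≡ 14 (mod 47), so λ ≡ 28.
  x = λ² - 33 - 23 = 784 - 56 ≡ 23; y = λ·(33 - 23) - 42 ≡ 3. → (23, 3)
5P: (23, 3) + (23, 44): same x and y₁ ≡ -y₂, so the sum is ∞.
5P = ∞, so the order is 5.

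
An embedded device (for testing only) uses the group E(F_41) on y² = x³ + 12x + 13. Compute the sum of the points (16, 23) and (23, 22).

(16, 23) + (23, 22). λ = (22 - 23)/(23 - 16) ≡ 40/7 mod 41. 7⁻¹ ≡ 6 (mod 41), so λ ≡ 35.
  x = λ² - 16 - 23 = 1225 - 39 ≡ 38; y = λ·(16 - 38) - 23 ≡ 27. → (38, 27)

(38, 27)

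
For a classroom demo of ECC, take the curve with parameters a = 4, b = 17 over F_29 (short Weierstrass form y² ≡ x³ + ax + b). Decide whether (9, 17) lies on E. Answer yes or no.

yes

y² = 17² ≡ 28; x³ + 4x + 17 = 782 ≡ 28 (mod 29). 28 = 28.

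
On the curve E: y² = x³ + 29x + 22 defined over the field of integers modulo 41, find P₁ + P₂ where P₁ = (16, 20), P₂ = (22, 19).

(16, 20) + (22, 19). λ = (19 - 20)/(22 - 16) ≡ 40/6 mod 41. 6⁻¹ ≡ 7 (mod 41), so λ ≡ 34.
  x = λ² - 16 - 22 = 1156 - 38 ≡ 11; y = λ·(16 - 11) - 20 ≡ 27. → (11, 27)

(11, 27)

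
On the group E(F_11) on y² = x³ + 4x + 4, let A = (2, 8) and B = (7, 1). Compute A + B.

(0, 9)

(2, 8) + (7, 1). λ = (1 - 8)/(7 - 2) ≡ 4/5 mod 11. 5⁻¹ ≡ 9 (mod 11), so λ ≡ 3.
  x = λ² - 2 - 7 = 9 - 9 ≡ 0; y = λ·(2 - 0) - 8 ≡ 9. → (0, 9)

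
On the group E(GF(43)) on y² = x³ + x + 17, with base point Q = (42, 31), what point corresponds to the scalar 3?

Repeated addition: build up to 3Q.
2Q: tangent at (42, 31): λ = (3·42² + 1)/(2·31) ≡ 4/19. 19⁻¹ ≡ 34 (mod 43), so λ ≡ 4·34 ≡ 7.
  x = λ² - 42 - 42 = 49 - 84 ≡ 8; y = λ·(42 - 8) - 31 ≡ 35. → (8, 35)
3Q: (8, 35) + (42, 31). λ = (31 - 35)/(42 - 8) ≡ 39/34 mod 43. 34⁻¹ ≡ 19 (mod 43) since 34·19 = 646 ≡ 1, so λ ≡ 10.
  x = λ² - 8 - 42 = 100 - 50 ≡ 7; y = λ·(8 - 7) - 35 ≡ 18. → (7, 18)

(7, 18)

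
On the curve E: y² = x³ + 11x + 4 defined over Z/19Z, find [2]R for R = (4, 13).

(1, 15)

tangent at (4, 13): λ = (3·4² + 11)/(2·13) ≡ 2/7. 7⁻¹ ≡ 11 (mod 19) since 7·11 = 77 ≡ 1, so λ ≡ 2·11 ≡ 3.
  x = λ² - 4 - 4 = 9 - 8 ≡ 1; y = λ·(4 - 1) - 13 ≡ 15. → (1, 15)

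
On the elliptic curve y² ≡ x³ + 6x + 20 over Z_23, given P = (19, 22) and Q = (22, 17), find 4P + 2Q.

First 4P:
Repeated addition: build up to 4P.
2P: tangent at (19, 22): λ = (3·19² + 6)/(2·22) ≡ 8/21. 21⁻¹ ≡ 11 (mod 23) since 21·11 = 231 ≡ 1, so λ ≡ 8·11 ≡ 19.
  x = λ² - 19 - 19 = 361 - 38 ≡ 1; y = λ·(19 - 1) - 22 ≡ 21. → (1, 21)
3P: (1, 21) + (19, 22). λ = (22 - 21)/(19 - 1) ≡ 1/18 mod 23. 18⁻¹ ≡ 9 (mod 23), so λ ≡ 9.
  x = λ² - 1 - 19 = 81 - 20 ≡ 15; y = λ·(1 - 15) - 21 ≡ 14. → (15, 14)
4P: (15, 14) + (19, 22). λ = (22 - 14)/(19 - 15) ≡ 8/4 mod 23. 4⁻¹ ≡ 6 (mod 23) since 4·6 = 24 ≡ 1, so λ ≡ 2.
  x = λ² - 15 - 19 = 4 - 34 ≡ 16; y = λ·(15 - 16) - 14 ≡ 7. → (16, 7)
4P = (16, 7).
Next 2Q:
Repeated addition: build up to 2Q.
2Q: tangent at (22, 17): λ = (3·22² + 6)/(2·17) ≡ 9/11. 11⁻¹ ≡ 21 (mod 23), so λ ≡ 9·21 ≡ 5.
  x = λ² - 22 - 22 = 25 - 44 ≡ 4; y = λ·(22 - 4) - 17 ≡ 4. → (4, 4)
2Q = (4, 4).
Finally 4P + 2Q:
(16, 7) + (4, 4). λ = (4 - 7)/(4 - 16) ≡ 20/11 mod 23. 11⁻¹ ≡ 21 (mod 23), so λ ≡ 6.
  x = λ² - 16 - 4 = 36 - 20 ≡ 16; y = λ·(16 - 16) - 7 ≡ 16. → (16, 16)

(16, 16)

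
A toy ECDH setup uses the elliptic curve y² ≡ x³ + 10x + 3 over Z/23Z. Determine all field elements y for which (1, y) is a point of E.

x³ + 10x + 3 = 14 ≡ 14 (mod 23).
14 is a non-residue mod 23; no y exists.

none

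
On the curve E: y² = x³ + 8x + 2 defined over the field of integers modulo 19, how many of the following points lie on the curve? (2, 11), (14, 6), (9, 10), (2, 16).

2

(2, 11): 11² ≡ 7, rhs ≡ 7 → on.
(14, 6): 6² ≡ 17, rhs ≡ 8 → off.
(9, 10): 10² ≡ 5, rhs ≡ 5 → on.
(2, 16): 16² ≡ 9, rhs ≡ 7 → off.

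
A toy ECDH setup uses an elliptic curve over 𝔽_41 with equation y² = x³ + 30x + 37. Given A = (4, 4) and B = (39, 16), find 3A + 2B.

(5, 36)

First 3A:
Repeated addition: build up to 3A.
2A: tangent at (4, 4): λ = (3·4² + 30)/(2·4) ≡ 37/8. 8⁻¹ ≡ 36 (mod 41) since 8·36 = 288 ≡ 1, so λ ≡ 37·36 ≡ 20.
  x = λ² - 4 - 4 = 400 - 8 ≡ 23; y = λ·(4 - 23) - 4 ≡ 26. → (23, 26)
3A: (23, 26) + (4, 4). λ = (4 - 26)/(4 - 23) ≡ 19/22 mod 41. 22⁻¹ ≡ 28 (mod 41), so λ ≡ 40.
  x = λ² - 23 - 4 = 1600 - 27 ≡ 15; y = λ·(23 - 15) - 26 ≡ 7. → (15, 7)
3A = (15, 7).
Next 2B:
Repeated addition: build up to 2B.
2B: tangent at (39, 16): λ = (3·39² + 30)/(2·16) ≡ 1/32. 32⁻¹ ≡ 9 (mod 41), so λ ≡ 1·9 ≡ 9.
  x = λ² - 39 - 39 = 81 - 78 ≡ 3; y = λ·(39 - 3) - 16 ≡ 21. → (3, 21)
2B = (3, 21).
Finally 3A + 2B:
(15, 7) + (3, 21). λ = (21 - 7)/(3 - 15) ≡ 14/29 mod 41. 29⁻¹ ≡ 17 (mod 41) since 29·17 = 493 ≡ 1, so λ ≡ 33.
  x = λ² - 15 - 3 = 1089 - 18 ≡ 5; y = λ·(15 - 5) - 7 ≡ 36. → (5, 36)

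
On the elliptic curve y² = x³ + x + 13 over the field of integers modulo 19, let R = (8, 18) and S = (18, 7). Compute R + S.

(8, 18) + (18, 7). λ = (7 - 18)/(18 - 8) ≡ 8/10 mod 19. 10⁻¹ ≡ 2 (mod 19) since 10·2 = 20 ≡ 1, so λ ≡ 16.
  x = λ² - 8 - 18 = 256 - 26 ≡ 2; y = λ·(8 - 2) - 18 ≡ 2. → (2, 2)

(2, 2)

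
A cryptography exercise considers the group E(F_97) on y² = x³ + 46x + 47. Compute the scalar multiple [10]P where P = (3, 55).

Double-and-add on 10 = (1010)₂. Start with P = (3, 55) for the leading 1-bit.
double: tangent at (3, 55): λ = (3·3² + 46)/(2·55) ≡ 73/13. 13⁻¹ ≡ 15 (mod 97), so λ ≡ 73·15 ≡ 28.
  x = λ² - 3 - 3 = 784 - 6 ≡ 2; y = λ·(3 - 2) - 55 ≡ 70. → (2, 70)
double: tangent at (2, 70): λ = (3·2² + 46)/(2·70) ≡ 58/43. 43⁻¹ ≡ 88 (mod 97), so λ ≡ 58·88 ≡ 60.
  x = λ² - 2 - 2 = 3600 - 4 ≡ 7; y = λ·(2 - 7) - 70 ≡ 18. → (7, 18)
add P: (7, 18) + (3, 55). λ = (55 - 18)/(3 - 7) ≡ 37/93 mod 97. 93⁻¹ ≡ 24 (mod 97), so λ ≡ 15.
  x = λ² - 7 - 3 = 225 - 10 ≡ 21; y = λ·(7 - 21) - 18 ≡ 63. → (21, 63)
double: tangent at (21, 63): λ = (3·21² + 46)/(2·63) ≡ 11/29. 29⁻¹ ≡ 87 (mod 97), so λ ≡ 11·87 ≡ 84.
  x = λ² - 21 - 21 = 7056 - 42 ≡ 30; y = λ·(21 - 30) - 63 ≡ 54. → (30, 54)

(30, 54)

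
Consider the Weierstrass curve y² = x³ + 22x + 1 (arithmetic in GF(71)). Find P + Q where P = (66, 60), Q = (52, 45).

(66, 60) + (52, 45). λ = (45 - 60)/(52 - 66) ≡ 56/57 mod 71. 57⁻¹ ≡ 5 (mod 71), so λ ≡ 67.
  x = λ² - 66 - 52 = 4489 - 118 ≡ 40; y = λ·(66 - 40) - 60 ≡ 49. → (40, 49)

(40, 49)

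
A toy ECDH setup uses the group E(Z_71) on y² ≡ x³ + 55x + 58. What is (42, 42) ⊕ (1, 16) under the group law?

(42, 42) + (1, 16). λ = (16 - 42)/(1 - 42) ≡ 45/30 mod 71. 30⁻¹ ≡ 45 (mod 71), so λ ≡ 37.
  x = λ² - 42 - 1 = 1369 - 43 ≡ 48; y = λ·(42 - 48) - 42 ≡ 20. → (48, 20)

(48, 20)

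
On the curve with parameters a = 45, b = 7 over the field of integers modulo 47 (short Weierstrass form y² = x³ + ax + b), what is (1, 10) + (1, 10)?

tangent at (1, 10): λ = (3·1² + 45)/(2·10) ≡ 1/20. 20⁻¹ ≡ 40 (mod 47), so λ ≡ 1·40 ≡ 40.
  x = λ² - 1 - 1 = 1600 - 2 ≡ 0; y = λ·(1 - 0) - 10 ≡ 30. → (0, 30)

(0, 30)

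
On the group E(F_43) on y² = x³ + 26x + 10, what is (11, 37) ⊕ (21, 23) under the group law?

(25, 17)

(11, 37) + (21, 23). λ = (23 - 37)/(21 - 11) ≡ 29/10 mod 43. 10⁻¹ ≡ 13 (mod 43), so λ ≡ 33.
  x = λ² - 11 - 21 = 1089 - 32 ≡ 25; y = λ·(11 - 25) - 37 ≡ 17. → (25, 17)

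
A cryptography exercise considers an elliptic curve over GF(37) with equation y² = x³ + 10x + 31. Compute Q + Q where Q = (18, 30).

tangent at (18, 30): λ = (3·18² + 10)/(2·30) ≡ 20/23. 23⁻¹ ≡ 29 (mod 37), so λ ≡ 20·29 ≡ 25.
  x = λ² - 18 - 18 = 625 - 36 ≡ 34; y = λ·(18 - 34) - 30 ≡ 14. → (34, 14)

(34, 14)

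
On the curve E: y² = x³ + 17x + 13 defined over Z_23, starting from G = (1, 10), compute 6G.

Repeated addition: build up to 6G.
2G: tangent at (1, 10): λ = (3·1² + 17)/(2·10) ≡ 20/20. 20⁻¹ ≡ 15 (mod 23), so λ ≡ 20·15 ≡ 1.
  x = λ² - 1 - 1 = 1 - 2 ≡ 22; y = λ·(1 - 22) - 10 ≡ 15. → (22, 15)
3G: (22, 15) + (1, 10). λ = (10 - 15)/(1 - 22) ≡ 18/2 mod 23. 2⁻¹ ≡ 12 (mod 23), so λ ≡ 9.
  x = λ² - 22 - 1 = 81 - 23 ≡ 12; y = λ·(22 - 12) - 15 ≡ 6. → (12, 6)
4G: (12, 6) + (1, 10). λ = (10 - 6)/(1 - 12) ≡ 4/12 mod 23. 12⁻¹ ≡ 2 (mod 23), so λ ≡ 8.
  x = λ² - 12 - 1 = 64 - 13 ≡ 5; y = λ·(12 - 5) - 6 ≡ 4. → (5, 4)
5G: (5, 4) + (1, 10). λ = (10 - 4)/(1 - 5) ≡ 6/19 mod 23. 19⁻¹ ≡ 17 (mod 23), so λ ≡ 10.
  x = λ² - 5 - 1 = 100 - 6 ≡ 2; y = λ·(5 - 2) - 4 ≡ 3. → (2, 3)
6G: (2, 3) + (1, 10). λ = (10 - 3)/(1 - 2) ≡ 7/22 mod 23. 22⁻¹ ≡ 22 (mod 23), so λ ≡ 16.
  x = λ² - 2 - 1 = 256 - 3 ≡ 0; y = λ·(2 - 0) - 3 ≡ 6. → (0, 6)

(0, 6)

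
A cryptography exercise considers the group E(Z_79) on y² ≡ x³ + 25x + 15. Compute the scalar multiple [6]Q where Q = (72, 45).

(77, 6)

Repeated addition: build up to 6Q.
2Q: tangent at (72, 45): λ = (3·72² + 25)/(2·45) ≡ 14/11. 11⁻¹ ≡ 36 (mod 79), so λ ≡ 14·36 ≡ 30.
  x = λ² - 72 - 72 = 900 - 144 ≡ 45; y = λ·(72 - 45) - 45 ≡ 54. → (45, 54)
3Q: (45, 54) + (72, 45). λ = (45 - 54)/(72 - 45) ≡ 70/27 mod 79. 27⁻¹ ≡ 41 (mod 79), so λ ≡ 26.
  x = λ² - 45 - 72 = 676 - 117 ≡ 6; y = λ·(45 - 6) - 54 ≡ 12. → (6, 12)
4Q: (6, 12) + (72, 45). λ = (45 - 12)/(72 - 6) ≡ 33/66 mod 79. 66⁻¹ ≡ 6 (mod 79), so λ ≡ 40.
  x = λ² - 6 - 72 = 1600 - 78 ≡ 21; y = λ·(6 - 21) - 12 ≡ 20. → (21, 20)
5Q: (21, 20) + (72, 45). λ = (45 - 20)/(72 - 21) ≡ 25/51 mod 79. 51⁻¹ ≡ 31 (mod 79), so λ ≡ 64.
  x = λ² - 21 - 72 = 4096 - 93 ≡ 53; y = λ·(21 - 53) - 20 ≡ 65. → (53, 65)
6Q: (53, 65) + (72, 45). λ = (45 - 65)/(72 - 53) ≡ 59/19 mod 79. 19⁻¹ ≡ 25 (mod 79) since 19·25 = 475 ≡ 1, so λ ≡ 53.
  x = λ² - 53 - 72 = 2809 - 125 ≡ 77; y = λ·(53 - 77) - 65 ≡ 6. → (77, 6)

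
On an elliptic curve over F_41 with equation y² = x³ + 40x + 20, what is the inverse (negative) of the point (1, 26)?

-(1, 26) = (1, -26 mod 41) = (1, 15).

(1, 15)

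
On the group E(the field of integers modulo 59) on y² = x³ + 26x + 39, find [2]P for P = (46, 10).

(3, 12)

tangent at (46, 10): λ = (3·46² + 26)/(2·10) ≡ 2/20. 20⁻¹ ≡ 3 (mod 59), so λ ≡ 2·3 ≡ 6.
  x = λ² - 46 - 46 = 36 - 92 ≡ 3; y = λ·(46 - 3) - 10 ≡ 12. → (3, 12)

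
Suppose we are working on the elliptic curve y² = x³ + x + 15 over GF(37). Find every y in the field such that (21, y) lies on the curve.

x³ + 1x + 15 = 9297 ≡ 10 (mod 37).
Square roots of 10 mod 37: 11 and 26 (since 11² = 121 ≡ 10).

11, 26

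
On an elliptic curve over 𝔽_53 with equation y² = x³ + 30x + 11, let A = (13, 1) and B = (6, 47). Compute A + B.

(35, 30)

(13, 1) + (6, 47). λ = (47 - 1)/(6 - 13) ≡ 46/46 mod 53. 46⁻¹ ≡ 15 (mod 53), so λ ≡ 1.
  x = λ² - 13 - 6 = 1 - 19 ≡ 35; y = λ·(13 - 35) - 1 ≡ 30. → (35, 30)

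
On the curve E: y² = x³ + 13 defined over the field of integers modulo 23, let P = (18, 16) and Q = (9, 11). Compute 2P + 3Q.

First 2P:
Repeated addition: build up to 2P.
2P: tangent at (18, 16): λ = (3·18² + 0)/(2·16) ≡ 6/9. 9⁻¹ ≡ 18 (mod 23), so λ ≡ 6·18 ≡ 16.
  x = λ² - 18 - 18 = 256 - 36 ≡ 13; y = λ·(18 - 13) - 16 ≡ 18. → (13, 18)
2P = (13, 18).
Next 3Q:
Repeated addition: build up to 3Q.
2Q: tangent at (9, 11): λ = (3·9² + 0)/(2·11) ≡ 13/22. 22⁻¹ ≡ 22 (mod 23), so λ ≡ 13·22 ≡ 10.
  x = λ² - 9 - 9 = 100 - 18 ≡ 13; y = λ·(9 - 13) - 11 ≡ 18. → (13, 18)
3Q: (13, 18) + (9, 11). λ = (11 - 18)/(9 - 13) ≡ 16/19 mod 23. 19⁻¹ ≡ 17 (mod 23) since 19·17 = 323 ≡ 1, so λ ≡ 19.
  x = λ² - 13 - 9 = 361 - 22 ≡ 17; y = λ·(13 - 17) - 18 ≡ 21. → (17, 21)
3Q = (17, 21).
Finally 2P + 3Q:
(13, 18) + (17, 21). λ = (21 - 18)/(17 - 13) ≡ 3/4 mod 23. 4⁻¹ ≡ 6 (mod 23), so λ ≡ 18.
  x = λ² - 13 - 17 = 324 - 30 ≡ 18; y = λ·(13 - 18) - 18 ≡ 7. → (18, 7)

(18, 7)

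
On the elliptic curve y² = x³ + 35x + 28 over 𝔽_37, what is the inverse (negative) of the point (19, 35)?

(19, 2)

-(19, 35) = (19, -35 mod 37) = (19, 2).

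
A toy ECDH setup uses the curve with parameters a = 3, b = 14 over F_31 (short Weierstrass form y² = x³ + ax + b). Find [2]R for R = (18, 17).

tangent at (18, 17): λ = (3·18² + 3)/(2·17) ≡ 14/3. 3⁻¹ ≡ 21 (mod 31), so λ ≡ 14·21 ≡ 15.
  x = λ² - 18 - 18 = 225 - 36 ≡ 3; y = λ·(18 - 3) - 17 ≡ 22. → (3, 22)

(3, 22)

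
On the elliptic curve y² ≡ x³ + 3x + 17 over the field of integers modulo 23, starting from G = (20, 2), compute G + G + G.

(8, 22)

Repeated addition: build up to 3G.
2G: tangent at (20, 2): λ = (3·20² + 3)/(2·2) ≡ 7/4. 4⁻¹ ≡ 6 (mod 23) since 4·6 = 24 ≡ 1, so λ ≡ 7·6 ≡ 19.
  x = λ² - 20 - 20 = 361 - 40 ≡ 22; y = λ·(20 - 22) - 2 ≡ 6. → (22, 6)
3G: (22, 6) + (20, 2). λ = (2 - 6)/(20 - 22) ≡ 19/21 mod 23. 21⁻¹ ≡ 11 (mod 23) since 21·11 = 231 ≡ 1, so λ ≡ 2.
  x = λ² - 22 - 20 = 4 - 42 ≡ 8; y = λ·(22 - 8) - 6 ≡ 22. → (8, 22)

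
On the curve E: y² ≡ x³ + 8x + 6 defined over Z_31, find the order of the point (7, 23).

5

2P: tangent at (7, 23): λ = (3·7² + 8)/(2·23) ≡ 0/15. 15⁻¹ ≡ 29 (mod 31) since 15·29 = 435 ≡ 1, so λ ≡ 0·29 ≡ 0.
  x = λ² - 7 - 7 = 0 - 14 ≡ 17; y = λ·(7 - 17) - 23 ≡ 8. → (17, 8)
3P: (17, 8) + (7, 23). λ = (23 - 8)/(7 - 17) ≡ 15/21 mod 31. 21⁻¹ ≡ 3 (mod 31), so λ ≡ 14.
  x = λ² - 17 - 7 = 196 - 24 ≡ 17; y = λ·(17 - 17) - 8 ≡ 23. → (17, 23)
4P: (17, 23) + (7, 23). λ = (23 - 23)/(7 - 17) ≡ 0/21 mod 31. 21⁻¹ ≡ 3 (mod 31) since 21·3 = 63 ≡ 1, so λ ≡ 0.
  x = λ² - 17 - 7 = 0 - 24 ≡ 7; y = λ·(17 - 7) - 23 ≡ 8. → (7, 8)
5P: (7, 8) + (7, 23): same x and y₁ ≡ -y₂, so the sum is O.
5P = O, so the order is 5.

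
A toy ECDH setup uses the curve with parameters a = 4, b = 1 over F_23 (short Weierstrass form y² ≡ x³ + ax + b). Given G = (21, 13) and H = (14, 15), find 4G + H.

(15, 20)

First 4G:
Repeated addition: build up to 4G.
2G: tangent at (21, 13): λ = (3·21² + 4)/(2·13) ≡ 16/3. 3⁻¹ ≡ 8 (mod 23), so λ ≡ 16·8 ≡ 13.
  x = λ² - 21 - 21 = 169 - 42 ≡ 12; y = λ·(21 - 12) - 13 ≡ 12. → (12, 12)
3G: (12, 12) + (21, 13). λ = (13 - 12)/(21 - 12) ≡ 1/9 mod 23. 9⁻¹ ≡ 18 (mod 23), so λ ≡ 18.
  x = λ² - 12 - 21 = 324 - 33 ≡ 15; y = λ·(12 - 15) - 12 ≡ 3. → (15, 3)
4G: (15, 3) + (21, 13). λ = (13 - 3)/(21 - 15) ≡ 10/6 mod 23. 6⁻¹ ≡ 4 (mod 23), so λ ≡ 17.
  x = λ² - 15 - 21 = 289 - 36 ≡ 0; y = λ·(15 - 0) - 3 ≡ 22. → (0, 22)
4G = (0, 22).
Finally 4G + H:
(0, 22) + (14, 15). λ = (15 - 22)/(14 - 0) ≡ 16/14 mod 23. 14⁻¹ ≡ 5 (mod 23), so λ ≡ 11.
  x = λ² - 0 - 14 = 121 - 14 ≡ 15; y = λ·(0 - 15) - 22 ≡ 20. → (15, 20)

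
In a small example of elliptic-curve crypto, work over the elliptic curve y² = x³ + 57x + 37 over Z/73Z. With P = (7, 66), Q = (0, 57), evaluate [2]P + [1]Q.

(48, 19)

First 2P:
Repeated addition: build up to 2P.
2P: tangent at (7, 66): λ = (3·7² + 57)/(2·66) ≡ 58/59. 59⁻¹ ≡ 26 (mod 73), so λ ≡ 58·26 ≡ 48.
  x = λ² - 7 - 7 = 2304 - 14 ≡ 27; y = λ·(7 - 27) - 66 ≡ 69. → (27, 69)
2P = (27, 69).
Finally 2P + Q:
(27, 69) + (0, 57). λ = (57 - 69)/(0 - 27) ≡ 61/46 mod 73. 46⁻¹ ≡ 27 (mod 73) since 46·27 = 1242 ≡ 1, so λ ≡ 41.
  x = λ² - 27 - 0 = 1681 - 27 ≡ 48; y = λ·(27 - 48) - 69 ≡ 19. → (48, 19)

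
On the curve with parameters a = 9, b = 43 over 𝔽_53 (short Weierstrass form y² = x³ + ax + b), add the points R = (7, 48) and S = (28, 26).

(7, 48) + (28, 26). λ = (26 - 48)/(28 - 7) ≡ 31/21 mod 53. 21⁻¹ ≡ 48 (mod 53) since 21·48 = 1008 ≡ 1, so λ ≡ 4.
  x = λ² - 7 - 28 = 16 - 35 ≡ 34; y = λ·(7 - 34) - 48 ≡ 3. → (34, 3)

(34, 3)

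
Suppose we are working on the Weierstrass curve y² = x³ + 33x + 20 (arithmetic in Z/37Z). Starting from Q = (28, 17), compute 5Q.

(29, 13)

Double-and-add on 5 = (101)₂. Start with Q = (28, 17) for the leading 1-bit.
double: tangent at (28, 17): λ = (3·28² + 33)/(2·17) ≡ 17/34. 34⁻¹ ≡ 12 (mod 37) since 34·12 = 408 ≡ 1, so λ ≡ 17·12 ≡ 19.
  x = λ² - 28 - 28 = 361 - 56 ≡ 9; y = λ·(28 - 9) - 17 ≡ 11. → (9, 11)
double: tangent at (9, 11): λ = (3·9² + 33)/(2·11) ≡ 17/22. 22⁻¹ ≡ 32 (mod 37), so λ ≡ 17·32 ≡ 26.
  x = λ² - 9 - 9 = 676 - 18 ≡ 29; y = λ·(9 - 29) - 11 ≡ 24. → (29, 24)
add Q: (29, 24) + (28, 17). λ = (17 - 24)/(28 - 29) ≡ 30/36 mod 37. 36⁻¹ ≡ 36 (mod 37), so λ ≡ 7.
  x = λ² - 29 - 28 = 49 - 57 ≡ 29; y = λ·(29 - 29) - 24 ≡ 13. → (29, 13)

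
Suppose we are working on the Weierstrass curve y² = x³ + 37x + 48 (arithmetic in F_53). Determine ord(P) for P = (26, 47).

2P: tangent at (26, 47): λ = (3·26² + 37)/(2·47) ≡ 51/41. 41⁻¹ ≡ 22 (mod 53) since 41·22 = 902 ≡ 1, so λ ≡ 51·22 ≡ 9.
  x = λ² - 26 - 26 = 81 - 52 ≡ 29; y = λ·(26 - 29) - 47 ≡ 32. → (29, 32)
3P: (29, 32) + (26, 47). λ = (47 - 32)/(26 - 29) ≡ 15/50 mod 53. 50⁻¹ ≡ 35 (mod 53), so λ ≡ 48.
  x = λ² - 29 - 26 = 2304 - 55 ≡ 23; y = λ·(29 - 23) - 32 ≡ 44. → (23, 44)
4P: (23, 44) + (26, 47). λ = (47 - 44)/(26 - 23) ≡ 3/3 mod 53. 3⁻¹ ≡ 18 (mod 53), so λ ≡ 1.
  x = λ² - 23 - 26 = 1 - 49 ≡ 5; y = λ·(23 - 5) - 44 ≡ 27. → (5, 27)
5P: (5, 27) + (26, 47). λ = (47 - 27)/(26 - 5) ≡ 20/21 mod 53. 21⁻¹ ≡ 48 (mod 53), so λ ≡ 6.
  x = λ² - 5 - 26 = 36 - 31 ≡ 5; y = λ·(5 - 5) - 27 ≡ 26. → (5, 26)
6P: (5, 26) + (26, 47). λ = (47 - 26)/(26 - 5) ≡ 21/21 mod 53. 21⁻¹ ≡ 48 (mod 53) since 21·48 = 1008 ≡ 1, so λ ≡ 1.
  x = λ² - 5 - 26 = 1 - 31 ≡ 23; y = λ·(5 - 23) - 26 ≡ 9. → (23, 9)
7P: (23, 9) + (26, 47). λ = (47 - 9)/(26 - 23) ≡ 38/3 mod 53. 3⁻¹ ≡ 18 (mod 53), so λ ≡ 48.
  x = λ² - 23 - 26 = 2304 - 49 ≡ 29; y = λ·(23 - 29) - 9 ≡ 21. → (29, 21)
8P: (29, 21) + (26, 47). λ = (47 - 21)/(26 - 29) ≡ 26/50 mod 53. 50⁻¹ ≡ 35 (mod 53) since 50·35 = 1750 ≡ 1, so λ ≡ 9.
  x = λ² - 29 - 26 = 81 - 55 ≡ 26; y = λ·(29 - 26) - 21 ≡ 6. → (26, 6)
9P: (26, 6) + (26, 47): same x and y₁ ≡ -y₂, so the sum is the point at infinity.
9P = the point at infinity, so the order is 9.

9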